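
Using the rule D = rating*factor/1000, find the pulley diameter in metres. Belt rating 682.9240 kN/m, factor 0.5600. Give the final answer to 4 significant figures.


D = 682.9240 * 0.5600 / 1000
D = 0.3824 m


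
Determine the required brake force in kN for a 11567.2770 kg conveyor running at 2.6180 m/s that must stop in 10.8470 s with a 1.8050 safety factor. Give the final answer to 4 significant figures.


F = 11567.2770 * 2.6180 / 10.8470 * 1.8050 / 1000
F = 5.039 kN


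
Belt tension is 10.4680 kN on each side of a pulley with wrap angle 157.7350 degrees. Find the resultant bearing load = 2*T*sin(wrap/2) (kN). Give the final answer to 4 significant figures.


F = 2 * 10.4680 * sin(157.7350/2 deg)
F = 20.54 kN


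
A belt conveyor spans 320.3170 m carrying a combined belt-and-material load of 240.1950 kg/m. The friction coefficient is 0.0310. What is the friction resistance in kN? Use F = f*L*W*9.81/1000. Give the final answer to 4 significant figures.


F = 0.0310 * 320.3170 * 240.1950 * 9.81 / 1000
F = 23.40 kN


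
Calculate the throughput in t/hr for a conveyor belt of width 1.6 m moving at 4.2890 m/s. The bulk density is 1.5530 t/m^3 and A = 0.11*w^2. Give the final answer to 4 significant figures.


A = 0.11 * 1.6^2 = 0.2816 m^2
C = 0.2816 * 4.2890 * 1.5530 * 3600
C = 6752 t/hr


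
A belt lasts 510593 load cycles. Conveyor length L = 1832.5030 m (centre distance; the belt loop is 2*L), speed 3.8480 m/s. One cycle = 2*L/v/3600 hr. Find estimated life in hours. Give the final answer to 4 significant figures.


cycle_time = 2 * 1832.5030 / 3.8480 / 3600 = 0.264568 hr
life = 510593 * 0.264568 = 135100 hours


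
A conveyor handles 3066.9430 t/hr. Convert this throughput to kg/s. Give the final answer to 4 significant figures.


m_dot = 3066.9430 * 1000 / 3600
m_dot = 851.9 kg/s


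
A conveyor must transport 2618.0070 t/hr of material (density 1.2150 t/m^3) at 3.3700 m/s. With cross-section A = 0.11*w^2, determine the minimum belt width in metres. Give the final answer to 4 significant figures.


A_req = 2618.0070 / (3.3700 * 1.2150 * 3600) = 0.177608 m^2
w = sqrt(0.177608 / 0.11)
w = 1.271 m


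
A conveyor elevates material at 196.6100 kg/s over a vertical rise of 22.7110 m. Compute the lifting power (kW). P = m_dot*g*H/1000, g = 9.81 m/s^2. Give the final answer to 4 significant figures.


P = 196.6100 * 9.81 * 22.7110 / 1000
P = 43.80 kW


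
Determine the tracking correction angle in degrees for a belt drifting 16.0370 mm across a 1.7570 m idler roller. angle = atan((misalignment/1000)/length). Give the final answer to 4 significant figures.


misalign_m = 16.0370 / 1000 = 0.016037 m
angle = atan(0.016037 / 1.7570)
angle = 0.5230 deg


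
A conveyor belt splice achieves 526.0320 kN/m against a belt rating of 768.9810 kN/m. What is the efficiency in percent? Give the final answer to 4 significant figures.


Eff = 526.0320 / 768.9810 * 100
Eff = 68.41 %


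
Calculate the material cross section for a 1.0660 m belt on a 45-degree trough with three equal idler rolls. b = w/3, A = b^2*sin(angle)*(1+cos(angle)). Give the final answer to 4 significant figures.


b = 1.0660/3 = 0.355333 m
A = 0.355333^2 * sin(45 deg) * (1 + cos(45 deg))
A = 0.1524 m^2


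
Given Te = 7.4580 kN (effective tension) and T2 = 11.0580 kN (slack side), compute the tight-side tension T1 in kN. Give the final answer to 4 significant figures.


T1 = Te + T2 = 7.4580 + 11.0580
T1 = 18.52 kN


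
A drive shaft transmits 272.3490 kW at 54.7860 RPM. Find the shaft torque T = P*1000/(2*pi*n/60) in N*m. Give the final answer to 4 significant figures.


omega = 2*pi*54.7860/60 = 5.73718 rad/s
T = 272.3490*1000 / 5.73718
T = 47470 N*m


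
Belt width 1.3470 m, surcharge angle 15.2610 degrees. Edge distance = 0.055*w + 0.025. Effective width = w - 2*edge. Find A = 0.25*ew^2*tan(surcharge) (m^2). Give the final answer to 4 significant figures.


edge = 0.055*1.3470 + 0.025 = 0.099085 m
ew = 1.3470 - 2*0.099085 = 1.14883 m
A = 0.25 * 1.14883^2 * tan(15.2610 deg)
A = 0.09002 m^2


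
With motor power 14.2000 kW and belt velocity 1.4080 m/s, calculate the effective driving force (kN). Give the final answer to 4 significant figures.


Te = P / v = 14.2000 / 1.4080
Te = 10.09 kN


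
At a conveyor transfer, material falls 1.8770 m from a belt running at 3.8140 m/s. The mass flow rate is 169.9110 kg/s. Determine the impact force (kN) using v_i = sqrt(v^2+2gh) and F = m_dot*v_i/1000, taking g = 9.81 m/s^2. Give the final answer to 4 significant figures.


v_i = sqrt(3.8140^2 + 2*9.81*1.8770) = 7.16752 m/s
F = 169.9110 * 7.16752 / 1000
F = 1.218 kN


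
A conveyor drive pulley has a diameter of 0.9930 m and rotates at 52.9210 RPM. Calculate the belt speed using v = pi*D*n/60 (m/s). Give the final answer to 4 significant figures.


v = pi * 0.9930 * 52.9210 / 60
v = 2.752 m/s


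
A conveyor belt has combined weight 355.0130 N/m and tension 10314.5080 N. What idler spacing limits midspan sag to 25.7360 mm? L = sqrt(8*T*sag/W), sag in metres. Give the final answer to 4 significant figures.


sag = 25.7360/1000 = 0.025736 m
L = sqrt(8 * 10314.5080 * 0.025736 / 355.0130)
L = 2.446 m


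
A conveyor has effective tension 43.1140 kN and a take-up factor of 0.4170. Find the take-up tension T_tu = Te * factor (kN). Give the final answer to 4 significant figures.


T_tu = 43.1140 * 0.4170
T_tu = 17.98 kN


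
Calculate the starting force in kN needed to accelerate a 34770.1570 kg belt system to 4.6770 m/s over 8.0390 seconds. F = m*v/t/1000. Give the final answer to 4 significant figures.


F = 34770.1570 * 4.6770 / 8.0390 / 1000
F = 20.23 kN


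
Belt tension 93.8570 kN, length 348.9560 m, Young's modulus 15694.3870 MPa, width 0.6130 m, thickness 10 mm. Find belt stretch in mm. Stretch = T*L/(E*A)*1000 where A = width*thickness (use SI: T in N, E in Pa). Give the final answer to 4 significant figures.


A = 0.6130 * 0.01 = 0.00613 m^2
Stretch = 93.8570*1000 * 348.9560 / (15694.3870e6 * 0.00613) * 1000
Stretch = 340.4 mm


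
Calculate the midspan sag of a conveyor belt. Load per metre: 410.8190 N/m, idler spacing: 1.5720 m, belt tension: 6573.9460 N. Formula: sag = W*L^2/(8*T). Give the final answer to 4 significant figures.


sag = 410.8190 * 1.5720^2 / (8 * 6573.9460)
sag = 0.01930 m


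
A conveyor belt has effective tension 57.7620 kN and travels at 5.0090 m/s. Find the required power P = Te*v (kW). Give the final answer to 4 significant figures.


P = Te * v = 57.7620 * 5.0090
P = 289.3 kW


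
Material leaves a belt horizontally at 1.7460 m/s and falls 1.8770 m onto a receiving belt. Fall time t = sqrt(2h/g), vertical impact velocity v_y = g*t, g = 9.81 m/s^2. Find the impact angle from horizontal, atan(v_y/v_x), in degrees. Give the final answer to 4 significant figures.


t = sqrt(2*1.8770/9.81) = 0.618604 s
v_y = 9.81 * 0.618604 = 6.06851 m/s
angle = atan(6.06851 / 1.7460) = 73.95 deg


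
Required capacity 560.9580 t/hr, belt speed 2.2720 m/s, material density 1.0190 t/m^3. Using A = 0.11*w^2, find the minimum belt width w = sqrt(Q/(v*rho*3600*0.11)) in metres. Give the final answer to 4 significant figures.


A_req = 560.9580 / (2.2720 * 1.0190 * 3600) = 0.0673047 m^2
w = sqrt(0.0673047 / 0.11)
w = 0.7822 m


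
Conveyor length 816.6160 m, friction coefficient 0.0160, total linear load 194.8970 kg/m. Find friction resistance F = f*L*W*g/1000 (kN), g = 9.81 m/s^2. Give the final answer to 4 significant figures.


F = 0.0160 * 816.6160 * 194.8970 * 9.81 / 1000
F = 24.98 kN


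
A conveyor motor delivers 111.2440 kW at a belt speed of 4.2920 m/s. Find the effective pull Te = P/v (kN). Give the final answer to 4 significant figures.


Te = P / v = 111.2440 / 4.2920
Te = 25.92 kN


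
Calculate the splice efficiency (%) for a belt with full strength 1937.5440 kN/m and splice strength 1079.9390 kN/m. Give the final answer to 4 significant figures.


Eff = 1079.9390 / 1937.5440 * 100
Eff = 55.74 %


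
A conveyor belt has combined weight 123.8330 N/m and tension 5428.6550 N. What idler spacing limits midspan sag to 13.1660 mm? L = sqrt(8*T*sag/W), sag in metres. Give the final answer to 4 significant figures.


sag = 13.1660/1000 = 0.013166 m
L = sqrt(8 * 5428.6550 * 0.013166 / 123.8330)
L = 2.149 m


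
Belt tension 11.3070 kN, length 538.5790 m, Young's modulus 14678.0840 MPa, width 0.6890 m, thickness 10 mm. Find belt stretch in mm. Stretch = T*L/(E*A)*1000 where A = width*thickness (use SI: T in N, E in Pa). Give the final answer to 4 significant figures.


A = 0.6890 * 0.01 = 0.00689 m^2
Stretch = 11.3070*1000 * 538.5790 / (14678.0840e6 * 0.00689) * 1000
Stretch = 60.22 mm


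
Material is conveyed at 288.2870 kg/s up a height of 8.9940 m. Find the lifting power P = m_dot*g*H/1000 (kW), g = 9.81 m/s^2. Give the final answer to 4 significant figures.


P = 288.2870 * 9.81 * 8.9940 / 1000
P = 25.44 kW


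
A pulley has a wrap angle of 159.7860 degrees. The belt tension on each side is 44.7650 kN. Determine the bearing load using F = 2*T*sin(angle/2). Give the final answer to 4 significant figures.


F = 2 * 44.7650 * sin(159.7860/2 deg)
F = 88.14 kN


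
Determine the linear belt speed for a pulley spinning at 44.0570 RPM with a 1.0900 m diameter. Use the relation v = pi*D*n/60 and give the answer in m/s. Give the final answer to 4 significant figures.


v = pi * 1.0900 * 44.0570 / 60
v = 2.514 m/s


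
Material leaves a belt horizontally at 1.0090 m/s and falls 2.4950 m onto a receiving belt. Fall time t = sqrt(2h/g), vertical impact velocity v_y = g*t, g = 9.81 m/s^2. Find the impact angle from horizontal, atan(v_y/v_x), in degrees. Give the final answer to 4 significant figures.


t = sqrt(2*2.4950/9.81) = 0.713207 s
v_y = 9.81 * 0.713207 = 6.99656 m/s
angle = atan(6.99656 / 1.0090) = 81.79 deg


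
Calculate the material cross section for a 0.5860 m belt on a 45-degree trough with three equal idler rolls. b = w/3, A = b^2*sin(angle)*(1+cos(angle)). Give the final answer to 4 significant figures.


b = 0.5860/3 = 0.195333 m
A = 0.195333^2 * sin(45 deg) * (1 + cos(45 deg))
A = 0.04606 m^2


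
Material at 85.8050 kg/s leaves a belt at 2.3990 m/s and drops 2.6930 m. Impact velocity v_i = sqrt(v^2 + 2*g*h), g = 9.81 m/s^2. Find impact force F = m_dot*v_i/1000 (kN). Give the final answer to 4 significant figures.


v_i = sqrt(2.3990^2 + 2*9.81*2.6930) = 7.65453 m/s
F = 85.8050 * 7.65453 / 1000
F = 0.6568 kN


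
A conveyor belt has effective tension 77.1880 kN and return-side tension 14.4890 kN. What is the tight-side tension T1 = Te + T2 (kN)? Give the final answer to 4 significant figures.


T1 = Te + T2 = 77.1880 + 14.4890
T1 = 91.68 kN


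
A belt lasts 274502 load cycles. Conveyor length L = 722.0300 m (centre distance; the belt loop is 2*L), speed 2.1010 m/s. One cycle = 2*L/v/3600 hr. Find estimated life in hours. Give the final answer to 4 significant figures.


cycle_time = 2 * 722.0300 / 2.1010 / 3600 = 0.190922 hr
life = 274502 * 0.190922 = 52410 hours


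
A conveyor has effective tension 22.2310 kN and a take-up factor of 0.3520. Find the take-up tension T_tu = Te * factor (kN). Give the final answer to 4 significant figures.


T_tu = 22.2310 * 0.3520
T_tu = 7.825 kN


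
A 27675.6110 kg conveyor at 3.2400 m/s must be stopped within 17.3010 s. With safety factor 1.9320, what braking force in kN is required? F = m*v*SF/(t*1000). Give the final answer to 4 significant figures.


F = 27675.6110 * 3.2400 / 17.3010 * 1.9320 / 1000
F = 10.01 kN


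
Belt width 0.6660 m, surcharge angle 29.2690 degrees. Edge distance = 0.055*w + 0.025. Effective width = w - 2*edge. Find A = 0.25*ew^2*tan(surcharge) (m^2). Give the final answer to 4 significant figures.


edge = 0.055*0.6660 + 0.025 = 0.06163 m
ew = 0.6660 - 2*0.06163 = 0.54274 m
A = 0.25 * 0.54274^2 * tan(29.2690 deg)
A = 0.04127 m^2


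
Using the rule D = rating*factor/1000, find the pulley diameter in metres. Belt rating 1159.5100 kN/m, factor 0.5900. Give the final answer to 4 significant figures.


D = 1159.5100 * 0.5900 / 1000
D = 0.6841 m


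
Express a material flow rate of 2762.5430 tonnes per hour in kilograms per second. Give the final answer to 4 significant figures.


m_dot = 2762.5430 * 1000 / 3600
m_dot = 767.4 kg/s


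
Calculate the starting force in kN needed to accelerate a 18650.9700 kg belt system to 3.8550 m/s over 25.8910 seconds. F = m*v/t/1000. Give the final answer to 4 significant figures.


F = 18650.9700 * 3.8550 / 25.8910 / 1000
F = 2.777 kN


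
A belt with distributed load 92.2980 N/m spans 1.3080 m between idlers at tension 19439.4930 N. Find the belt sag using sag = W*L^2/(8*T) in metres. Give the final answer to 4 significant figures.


sag = 92.2980 * 1.3080^2 / (8 * 19439.4930)
sag = 0.001015 m


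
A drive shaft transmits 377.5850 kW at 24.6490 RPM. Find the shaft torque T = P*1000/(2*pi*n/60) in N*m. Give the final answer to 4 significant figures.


omega = 2*pi*24.6490/60 = 2.58124 rad/s
T = 377.5850*1000 / 2.58124
T = 146300 N*m


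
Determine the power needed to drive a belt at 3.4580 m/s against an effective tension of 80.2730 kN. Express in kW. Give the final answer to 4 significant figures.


P = Te * v = 80.2730 * 3.4580
P = 277.6 kW


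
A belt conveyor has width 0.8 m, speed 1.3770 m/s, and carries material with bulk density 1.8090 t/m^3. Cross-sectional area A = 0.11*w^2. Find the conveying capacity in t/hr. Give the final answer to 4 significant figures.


A = 0.11 * 0.8^2 = 0.0704 m^2
C = 0.0704 * 1.3770 * 1.8090 * 3600
C = 631.3 t/hr


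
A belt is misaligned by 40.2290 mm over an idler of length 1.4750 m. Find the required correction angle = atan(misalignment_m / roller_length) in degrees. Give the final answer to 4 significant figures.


misalign_m = 40.2290 / 1000 = 0.040229 m
angle = atan(0.040229 / 1.4750)
angle = 1.562 deg


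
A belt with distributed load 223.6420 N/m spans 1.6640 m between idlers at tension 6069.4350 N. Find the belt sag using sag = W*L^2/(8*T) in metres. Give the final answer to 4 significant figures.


sag = 223.6420 * 1.6640^2 / (8 * 6069.4350)
sag = 0.01275 m


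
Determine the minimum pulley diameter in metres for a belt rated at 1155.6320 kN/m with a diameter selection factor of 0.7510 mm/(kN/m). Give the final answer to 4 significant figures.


D = 1155.6320 * 0.7510 / 1000
D = 0.8679 m


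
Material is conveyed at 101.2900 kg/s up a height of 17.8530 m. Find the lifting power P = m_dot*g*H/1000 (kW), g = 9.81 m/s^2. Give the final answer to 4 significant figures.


P = 101.2900 * 9.81 * 17.8530 / 1000
P = 17.74 kW


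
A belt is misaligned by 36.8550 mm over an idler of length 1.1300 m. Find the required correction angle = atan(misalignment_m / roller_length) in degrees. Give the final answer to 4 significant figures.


misalign_m = 36.8550 / 1000 = 0.036855 m
angle = atan(0.036855 / 1.1300)
angle = 1.868 deg


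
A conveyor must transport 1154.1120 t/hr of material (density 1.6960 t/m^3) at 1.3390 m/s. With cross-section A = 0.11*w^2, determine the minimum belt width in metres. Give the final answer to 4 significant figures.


A_req = 1154.1120 / (1.3390 * 1.6960 * 3600) = 0.141169 m^2
w = sqrt(0.141169 / 0.11)
w = 1.133 m


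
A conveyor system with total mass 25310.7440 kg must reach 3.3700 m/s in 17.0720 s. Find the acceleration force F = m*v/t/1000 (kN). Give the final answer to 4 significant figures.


F = 25310.7440 * 3.3700 / 17.0720 / 1000
F = 4.996 kN


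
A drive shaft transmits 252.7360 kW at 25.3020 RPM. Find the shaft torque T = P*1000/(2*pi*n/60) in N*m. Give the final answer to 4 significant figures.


omega = 2*pi*25.3020/60 = 2.64962 rad/s
T = 252.7360*1000 / 2.64962
T = 95390 N*m


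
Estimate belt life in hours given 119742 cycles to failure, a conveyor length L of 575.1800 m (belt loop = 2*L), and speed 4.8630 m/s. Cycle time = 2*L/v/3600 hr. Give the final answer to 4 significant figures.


cycle_time = 2 * 575.1800 / 4.8630 / 3600 = 0.0657093 hr
life = 119742 * 0.0657093 = 7868 hours


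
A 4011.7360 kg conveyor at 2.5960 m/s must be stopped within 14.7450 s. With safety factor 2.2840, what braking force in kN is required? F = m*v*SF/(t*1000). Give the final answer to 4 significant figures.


F = 4011.7360 * 2.5960 / 14.7450 * 2.2840 / 1000
F = 1.613 kN


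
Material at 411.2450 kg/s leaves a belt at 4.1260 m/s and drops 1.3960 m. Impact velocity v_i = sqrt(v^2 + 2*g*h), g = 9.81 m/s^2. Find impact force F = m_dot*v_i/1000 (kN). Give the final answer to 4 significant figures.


v_i = sqrt(4.1260^2 + 2*9.81*1.3960) = 6.66434 m/s
F = 411.2450 * 6.66434 / 1000
F = 2.741 kN


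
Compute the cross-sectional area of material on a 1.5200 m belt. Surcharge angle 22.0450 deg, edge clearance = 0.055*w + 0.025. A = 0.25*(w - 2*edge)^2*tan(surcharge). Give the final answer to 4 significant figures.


edge = 0.055*1.5200 + 0.025 = 0.1086 m
ew = 1.5200 - 2*0.1086 = 1.3028 m
A = 0.25 * 1.3028^2 * tan(22.0450 deg)
A = 0.1718 m^2


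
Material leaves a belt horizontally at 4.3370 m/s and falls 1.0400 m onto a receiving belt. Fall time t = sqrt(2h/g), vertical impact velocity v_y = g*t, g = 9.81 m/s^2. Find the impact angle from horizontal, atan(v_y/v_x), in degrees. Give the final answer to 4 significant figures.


t = sqrt(2*1.0400/9.81) = 0.460466 s
v_y = 9.81 * 0.460466 = 4.51717 m/s
angle = atan(4.51717 / 4.3370) = 46.17 deg


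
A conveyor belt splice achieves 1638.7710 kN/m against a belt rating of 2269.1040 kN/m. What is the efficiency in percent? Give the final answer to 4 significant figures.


Eff = 1638.7710 / 2269.1040 * 100
Eff = 72.22 %


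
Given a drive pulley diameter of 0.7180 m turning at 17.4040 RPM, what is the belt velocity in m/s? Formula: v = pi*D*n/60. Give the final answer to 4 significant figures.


v = pi * 0.7180 * 17.4040 / 60
v = 0.6543 m/s


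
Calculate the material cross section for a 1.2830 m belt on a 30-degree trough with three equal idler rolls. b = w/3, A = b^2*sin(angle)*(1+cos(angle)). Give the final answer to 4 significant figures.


b = 1.2830/3 = 0.427667 m
A = 0.427667^2 * sin(30 deg) * (1 + cos(30 deg))
A = 0.1706 m^2


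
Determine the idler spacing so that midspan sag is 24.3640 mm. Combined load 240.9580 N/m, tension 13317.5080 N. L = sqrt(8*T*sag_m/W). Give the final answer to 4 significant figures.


sag = 24.3640/1000 = 0.024364 m
L = sqrt(8 * 13317.5080 * 0.024364 / 240.9580)
L = 3.282 m


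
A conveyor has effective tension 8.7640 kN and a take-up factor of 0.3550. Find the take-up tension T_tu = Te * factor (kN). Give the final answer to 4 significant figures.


T_tu = 8.7640 * 0.3550
T_tu = 3.111 kN


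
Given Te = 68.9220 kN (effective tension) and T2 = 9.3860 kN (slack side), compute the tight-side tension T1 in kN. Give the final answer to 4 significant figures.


T1 = Te + T2 = 68.9220 + 9.3860
T1 = 78.31 kN


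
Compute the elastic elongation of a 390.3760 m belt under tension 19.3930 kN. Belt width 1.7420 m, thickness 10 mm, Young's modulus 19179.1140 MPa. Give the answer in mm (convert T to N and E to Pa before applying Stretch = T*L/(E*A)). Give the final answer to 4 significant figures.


A = 1.7420 * 0.01 = 0.01742 m^2
Stretch = 19.3930*1000 * 390.3760 / (19179.1140e6 * 0.01742) * 1000
Stretch = 22.66 mm


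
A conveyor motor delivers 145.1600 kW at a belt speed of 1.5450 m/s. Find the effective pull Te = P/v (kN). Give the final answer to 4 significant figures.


Te = P / v = 145.1600 / 1.5450
Te = 93.95 kN


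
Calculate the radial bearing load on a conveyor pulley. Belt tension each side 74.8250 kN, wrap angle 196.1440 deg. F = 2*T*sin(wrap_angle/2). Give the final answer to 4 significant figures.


F = 2 * 74.8250 * sin(196.1440/2 deg)
F = 148.2 kN


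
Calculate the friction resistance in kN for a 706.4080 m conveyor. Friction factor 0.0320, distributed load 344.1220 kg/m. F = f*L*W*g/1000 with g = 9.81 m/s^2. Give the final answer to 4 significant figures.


F = 0.0320 * 706.4080 * 344.1220 * 9.81 / 1000
F = 76.31 kN


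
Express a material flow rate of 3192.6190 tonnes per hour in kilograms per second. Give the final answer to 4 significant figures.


m_dot = 3192.6190 * 1000 / 3600
m_dot = 886.8 kg/s


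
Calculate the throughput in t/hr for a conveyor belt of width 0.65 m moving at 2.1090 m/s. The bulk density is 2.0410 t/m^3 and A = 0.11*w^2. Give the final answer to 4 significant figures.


A = 0.11 * 0.65^2 = 0.046475 m^2
C = 0.046475 * 2.1090 * 2.0410 * 3600
C = 720.2 t/hr


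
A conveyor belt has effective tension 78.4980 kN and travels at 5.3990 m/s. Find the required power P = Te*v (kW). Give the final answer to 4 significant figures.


P = Te * v = 78.4980 * 5.3990
P = 423.8 kW


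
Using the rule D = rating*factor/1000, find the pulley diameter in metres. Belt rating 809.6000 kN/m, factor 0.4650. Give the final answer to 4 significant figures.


D = 809.6000 * 0.4650 / 1000
D = 0.3765 m


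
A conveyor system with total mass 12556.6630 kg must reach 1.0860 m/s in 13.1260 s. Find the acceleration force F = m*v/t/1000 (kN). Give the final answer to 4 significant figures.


F = 12556.6630 * 1.0860 / 13.1260 / 1000
F = 1.039 kN


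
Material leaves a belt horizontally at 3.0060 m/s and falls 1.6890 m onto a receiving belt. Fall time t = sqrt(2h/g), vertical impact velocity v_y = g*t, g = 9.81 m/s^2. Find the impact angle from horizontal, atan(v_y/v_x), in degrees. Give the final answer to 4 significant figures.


t = sqrt(2*1.6890/9.81) = 0.586807 s
v_y = 9.81 * 0.586807 = 5.75658 m/s
angle = atan(5.75658 / 3.0060) = 62.43 deg


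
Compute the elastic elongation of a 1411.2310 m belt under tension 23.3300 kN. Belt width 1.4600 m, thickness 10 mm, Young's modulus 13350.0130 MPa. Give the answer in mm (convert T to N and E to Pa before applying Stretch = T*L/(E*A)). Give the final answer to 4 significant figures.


A = 1.4600 * 0.01 = 0.01460 m^2
Stretch = 23.3300*1000 * 1411.2310 / (13350.0130e6 * 0.01460) * 1000
Stretch = 168.9 mm


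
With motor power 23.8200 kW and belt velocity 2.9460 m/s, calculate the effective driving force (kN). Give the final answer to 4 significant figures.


Te = P / v = 23.8200 / 2.9460
Te = 8.086 kN


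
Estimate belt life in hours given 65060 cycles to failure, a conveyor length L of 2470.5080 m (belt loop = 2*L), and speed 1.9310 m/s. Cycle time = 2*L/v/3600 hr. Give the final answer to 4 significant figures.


cycle_time = 2 * 2470.5080 / 1.9310 / 3600 = 0.710774 hr
life = 65060 * 0.710774 = 46240 hours


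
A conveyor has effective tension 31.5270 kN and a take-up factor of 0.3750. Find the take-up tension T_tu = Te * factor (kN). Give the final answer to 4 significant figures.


T_tu = 31.5270 * 0.3750
T_tu = 11.82 kN


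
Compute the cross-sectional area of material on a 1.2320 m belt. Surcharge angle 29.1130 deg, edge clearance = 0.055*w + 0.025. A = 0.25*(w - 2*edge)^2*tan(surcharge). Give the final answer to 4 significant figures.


edge = 0.055*1.2320 + 0.025 = 0.09276 m
ew = 1.2320 - 2*0.09276 = 1.04648 m
A = 0.25 * 1.04648^2 * tan(29.1130 deg)
A = 0.1525 m^2


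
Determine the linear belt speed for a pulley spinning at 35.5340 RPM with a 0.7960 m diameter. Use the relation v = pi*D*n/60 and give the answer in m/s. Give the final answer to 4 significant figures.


v = pi * 0.7960 * 35.5340 / 60
v = 1.481 m/s


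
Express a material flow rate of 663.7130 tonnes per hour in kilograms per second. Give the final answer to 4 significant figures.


m_dot = 663.7130 * 1000 / 3600
m_dot = 184.4 kg/s


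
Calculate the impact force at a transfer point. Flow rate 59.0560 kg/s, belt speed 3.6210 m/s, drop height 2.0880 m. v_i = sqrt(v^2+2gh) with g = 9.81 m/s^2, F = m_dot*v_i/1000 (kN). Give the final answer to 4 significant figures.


v_i = sqrt(3.6210^2 + 2*9.81*2.0880) = 7.35379 m/s
F = 59.0560 * 7.35379 / 1000
F = 0.4343 kN


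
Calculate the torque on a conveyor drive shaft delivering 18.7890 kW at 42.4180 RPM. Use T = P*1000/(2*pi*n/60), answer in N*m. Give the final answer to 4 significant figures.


omega = 2*pi*42.4180/60 = 4.442 rad/s
T = 18.7890*1000 / 4.442
T = 4230 N*m


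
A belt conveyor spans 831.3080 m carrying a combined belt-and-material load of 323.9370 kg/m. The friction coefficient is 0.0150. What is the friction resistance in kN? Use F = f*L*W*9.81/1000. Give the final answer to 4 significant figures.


F = 0.0150 * 831.3080 * 323.9370 * 9.81 / 1000
F = 39.63 kN


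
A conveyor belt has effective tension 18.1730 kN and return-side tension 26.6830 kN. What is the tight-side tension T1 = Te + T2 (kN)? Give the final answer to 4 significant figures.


T1 = Te + T2 = 18.1730 + 26.6830
T1 = 44.86 kN


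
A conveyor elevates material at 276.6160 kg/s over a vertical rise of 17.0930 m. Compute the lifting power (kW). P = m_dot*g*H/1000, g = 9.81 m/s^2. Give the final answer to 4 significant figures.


P = 276.6160 * 9.81 * 17.0930 / 1000
P = 46.38 kW


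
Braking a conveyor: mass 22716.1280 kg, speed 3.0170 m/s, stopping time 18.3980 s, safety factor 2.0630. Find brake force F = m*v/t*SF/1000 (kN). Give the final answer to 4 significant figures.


F = 22716.1280 * 3.0170 / 18.3980 * 2.0630 / 1000
F = 7.685 kN


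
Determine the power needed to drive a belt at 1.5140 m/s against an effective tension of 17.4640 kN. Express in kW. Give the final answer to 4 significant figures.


P = Te * v = 17.4640 * 1.5140
P = 26.44 kW


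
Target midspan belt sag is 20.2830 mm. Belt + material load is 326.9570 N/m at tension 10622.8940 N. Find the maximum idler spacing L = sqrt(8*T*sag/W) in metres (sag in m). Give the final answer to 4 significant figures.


sag = 20.2830/1000 = 0.020283 m
L = sqrt(8 * 10622.8940 * 0.020283 / 326.9570)
L = 2.296 m


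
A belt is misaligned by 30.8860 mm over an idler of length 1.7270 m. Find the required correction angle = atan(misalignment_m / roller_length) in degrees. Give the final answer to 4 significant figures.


misalign_m = 30.8860 / 1000 = 0.030886 m
angle = atan(0.030886 / 1.7270)
angle = 1.025 deg


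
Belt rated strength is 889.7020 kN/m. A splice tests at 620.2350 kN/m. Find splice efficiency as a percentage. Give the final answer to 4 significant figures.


Eff = 620.2350 / 889.7020 * 100
Eff = 69.71 %


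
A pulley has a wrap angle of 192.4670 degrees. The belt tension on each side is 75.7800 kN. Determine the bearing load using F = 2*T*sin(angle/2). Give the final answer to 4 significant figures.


F = 2 * 75.7800 * sin(192.4670/2 deg)
F = 150.7 kN


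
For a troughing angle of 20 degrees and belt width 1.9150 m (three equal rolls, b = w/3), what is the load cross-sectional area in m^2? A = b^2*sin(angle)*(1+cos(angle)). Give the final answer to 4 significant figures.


b = 1.9150/3 = 0.638333 m
A = 0.638333^2 * sin(20 deg) * (1 + cos(20 deg))
A = 0.2703 m^2


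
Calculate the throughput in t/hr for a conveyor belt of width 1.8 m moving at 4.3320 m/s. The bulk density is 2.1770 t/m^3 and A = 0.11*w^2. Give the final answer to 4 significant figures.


A = 0.11 * 1.8^2 = 0.3564 m^2
C = 0.3564 * 4.3320 * 2.1770 * 3600
C = 12100 t/hr


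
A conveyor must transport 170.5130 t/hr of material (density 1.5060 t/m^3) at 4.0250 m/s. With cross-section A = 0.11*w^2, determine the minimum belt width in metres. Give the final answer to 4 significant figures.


A_req = 170.5130 / (4.0250 * 1.5060 * 3600) = 0.00781383 m^2
w = sqrt(0.00781383 / 0.11)
w = 0.2665 m


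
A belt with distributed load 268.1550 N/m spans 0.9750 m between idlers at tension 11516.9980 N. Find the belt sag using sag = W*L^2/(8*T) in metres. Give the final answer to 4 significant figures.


sag = 268.1550 * 0.9750^2 / (8 * 11516.9980)
sag = 0.002767 m


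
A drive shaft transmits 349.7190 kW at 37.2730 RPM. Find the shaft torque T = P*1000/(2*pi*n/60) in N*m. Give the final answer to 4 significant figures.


omega = 2*pi*37.2730/60 = 3.90322 rad/s
T = 349.7190*1000 / 3.90322
T = 89600 N*m


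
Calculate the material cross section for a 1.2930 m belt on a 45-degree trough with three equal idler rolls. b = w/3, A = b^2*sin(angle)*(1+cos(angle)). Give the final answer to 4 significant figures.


b = 1.2930/3 = 0.431 m
A = 0.431^2 * sin(45 deg) * (1 + cos(45 deg))
A = 0.2242 m^2


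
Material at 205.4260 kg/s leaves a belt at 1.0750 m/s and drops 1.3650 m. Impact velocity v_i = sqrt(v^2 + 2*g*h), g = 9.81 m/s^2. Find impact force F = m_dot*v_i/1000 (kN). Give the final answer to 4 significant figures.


v_i = sqrt(1.0750^2 + 2*9.81*1.3650) = 5.28554 m/s
F = 205.4260 * 5.28554 / 1000
F = 1.086 kN


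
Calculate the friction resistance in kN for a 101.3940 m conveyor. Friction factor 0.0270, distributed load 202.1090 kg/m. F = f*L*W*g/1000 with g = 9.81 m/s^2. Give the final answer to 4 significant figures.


F = 0.0270 * 101.3940 * 202.1090 * 9.81 / 1000
F = 5.428 kN


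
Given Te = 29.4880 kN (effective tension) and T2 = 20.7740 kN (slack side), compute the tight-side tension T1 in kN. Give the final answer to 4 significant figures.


T1 = Te + T2 = 29.4880 + 20.7740
T1 = 50.26 kN


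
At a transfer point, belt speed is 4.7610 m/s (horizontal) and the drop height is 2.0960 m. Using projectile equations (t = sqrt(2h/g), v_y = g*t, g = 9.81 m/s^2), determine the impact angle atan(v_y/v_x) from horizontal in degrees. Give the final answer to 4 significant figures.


t = sqrt(2*2.0960/9.81) = 0.653696 s
v_y = 9.81 * 0.653696 = 6.41276 m/s
angle = atan(6.41276 / 4.7610) = 53.41 deg


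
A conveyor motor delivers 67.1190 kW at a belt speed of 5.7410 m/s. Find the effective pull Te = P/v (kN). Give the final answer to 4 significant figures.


Te = P / v = 67.1190 / 5.7410
Te = 11.69 kN


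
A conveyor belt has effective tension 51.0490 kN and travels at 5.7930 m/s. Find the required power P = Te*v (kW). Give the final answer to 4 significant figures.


P = Te * v = 51.0490 * 5.7930
P = 295.7 kW


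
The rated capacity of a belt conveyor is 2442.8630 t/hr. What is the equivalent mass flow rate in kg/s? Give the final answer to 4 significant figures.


m_dot = 2442.8630 * 1000 / 3600
m_dot = 678.6 kg/s


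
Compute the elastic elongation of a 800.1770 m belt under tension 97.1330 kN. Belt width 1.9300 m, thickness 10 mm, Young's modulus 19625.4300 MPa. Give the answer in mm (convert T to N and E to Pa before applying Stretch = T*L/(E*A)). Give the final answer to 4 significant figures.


A = 1.9300 * 0.01 = 0.01930 m^2
Stretch = 97.1330*1000 * 800.1770 / (19625.4300e6 * 0.01930) * 1000
Stretch = 205.2 mm


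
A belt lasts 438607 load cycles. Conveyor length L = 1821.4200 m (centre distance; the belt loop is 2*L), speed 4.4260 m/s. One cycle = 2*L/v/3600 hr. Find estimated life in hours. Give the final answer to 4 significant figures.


cycle_time = 2 * 1821.4200 / 4.4260 / 3600 = 0.228626 hr
life = 438607 * 0.228626 = 100300 hours


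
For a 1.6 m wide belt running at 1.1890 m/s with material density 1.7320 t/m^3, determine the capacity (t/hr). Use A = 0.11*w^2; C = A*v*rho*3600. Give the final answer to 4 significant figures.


A = 0.11 * 1.6^2 = 0.2816 m^2
C = 0.2816 * 1.1890 * 1.7320 * 3600
C = 2088 t/hr


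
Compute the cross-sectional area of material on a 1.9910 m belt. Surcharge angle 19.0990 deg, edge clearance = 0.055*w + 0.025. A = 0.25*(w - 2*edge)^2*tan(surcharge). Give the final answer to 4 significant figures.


edge = 0.055*1.9910 + 0.025 = 0.134505 m
ew = 1.9910 - 2*0.134505 = 1.72199 m
A = 0.25 * 1.72199^2 * tan(19.0990 deg)
A = 0.2567 m^2


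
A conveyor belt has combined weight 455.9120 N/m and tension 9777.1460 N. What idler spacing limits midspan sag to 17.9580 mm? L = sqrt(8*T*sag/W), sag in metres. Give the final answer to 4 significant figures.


sag = 17.9580/1000 = 0.017958 m
L = sqrt(8 * 9777.1460 * 0.017958 / 455.9120)
L = 1.755 m


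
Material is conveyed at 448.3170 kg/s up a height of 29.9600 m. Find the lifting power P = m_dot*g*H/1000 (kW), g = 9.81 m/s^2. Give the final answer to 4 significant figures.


P = 448.3170 * 9.81 * 29.9600 / 1000
P = 131.8 kW


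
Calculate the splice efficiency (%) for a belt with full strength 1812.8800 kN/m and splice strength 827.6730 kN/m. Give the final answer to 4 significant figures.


Eff = 827.6730 / 1812.8800 * 100
Eff = 45.66 %


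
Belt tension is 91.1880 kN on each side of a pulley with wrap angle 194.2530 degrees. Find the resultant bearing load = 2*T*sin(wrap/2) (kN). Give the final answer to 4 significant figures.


F = 2 * 91.1880 * sin(194.2530/2 deg)
F = 181.0 kN


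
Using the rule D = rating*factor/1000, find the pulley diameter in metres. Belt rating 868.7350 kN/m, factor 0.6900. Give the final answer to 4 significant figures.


D = 868.7350 * 0.6900 / 1000
D = 0.5994 m


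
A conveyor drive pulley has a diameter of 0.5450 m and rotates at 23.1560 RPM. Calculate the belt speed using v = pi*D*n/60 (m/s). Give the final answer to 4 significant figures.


v = pi * 0.5450 * 23.1560 / 60
v = 0.6608 m/s


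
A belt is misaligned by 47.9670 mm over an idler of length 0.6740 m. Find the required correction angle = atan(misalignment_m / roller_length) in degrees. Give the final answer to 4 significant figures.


misalign_m = 47.9670 / 1000 = 0.047967 m
angle = atan(0.047967 / 0.6740)
angle = 4.071 deg


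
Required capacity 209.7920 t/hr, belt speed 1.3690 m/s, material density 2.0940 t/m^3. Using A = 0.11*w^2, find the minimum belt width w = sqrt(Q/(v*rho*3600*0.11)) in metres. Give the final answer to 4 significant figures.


A_req = 209.7920 / (1.3690 * 2.0940 * 3600) = 0.0203285 m^2
w = sqrt(0.0203285 / 0.11)
w = 0.4299 m


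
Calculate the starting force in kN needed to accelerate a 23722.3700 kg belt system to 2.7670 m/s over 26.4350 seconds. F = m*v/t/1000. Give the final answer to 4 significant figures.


F = 23722.3700 * 2.7670 / 26.4350 / 1000
F = 2.483 kN


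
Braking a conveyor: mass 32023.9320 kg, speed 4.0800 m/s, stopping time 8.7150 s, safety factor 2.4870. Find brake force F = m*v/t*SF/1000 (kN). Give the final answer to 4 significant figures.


F = 32023.9320 * 4.0800 / 8.7150 * 2.4870 / 1000
F = 37.29 kN


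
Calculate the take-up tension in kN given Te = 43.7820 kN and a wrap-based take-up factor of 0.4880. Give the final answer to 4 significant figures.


T_tu = 43.7820 * 0.4880
T_tu = 21.37 kN


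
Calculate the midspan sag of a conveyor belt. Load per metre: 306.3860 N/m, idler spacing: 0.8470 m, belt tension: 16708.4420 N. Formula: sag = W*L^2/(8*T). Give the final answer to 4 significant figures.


sag = 306.3860 * 0.8470^2 / (8 * 16708.4420)
sag = 0.001644 m


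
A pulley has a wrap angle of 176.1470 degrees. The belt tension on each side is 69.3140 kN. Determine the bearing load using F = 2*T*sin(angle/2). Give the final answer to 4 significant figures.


F = 2 * 69.3140 * sin(176.1470/2 deg)
F = 138.5 kN


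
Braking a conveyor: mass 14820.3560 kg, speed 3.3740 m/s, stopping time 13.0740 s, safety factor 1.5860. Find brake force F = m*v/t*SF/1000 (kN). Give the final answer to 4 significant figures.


F = 14820.3560 * 3.3740 / 13.0740 * 1.5860 / 1000
F = 6.066 kN


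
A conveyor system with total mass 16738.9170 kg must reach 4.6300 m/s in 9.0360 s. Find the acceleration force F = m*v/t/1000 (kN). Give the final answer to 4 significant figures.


F = 16738.9170 * 4.6300 / 9.0360 / 1000
F = 8.577 kN


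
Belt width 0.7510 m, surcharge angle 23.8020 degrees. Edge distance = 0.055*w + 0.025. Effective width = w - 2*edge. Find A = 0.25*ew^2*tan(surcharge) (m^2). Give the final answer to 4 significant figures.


edge = 0.055*0.7510 + 0.025 = 0.066305 m
ew = 0.7510 - 2*0.066305 = 0.61839 m
A = 0.25 * 0.61839^2 * tan(23.8020 deg)
A = 0.04217 m^2


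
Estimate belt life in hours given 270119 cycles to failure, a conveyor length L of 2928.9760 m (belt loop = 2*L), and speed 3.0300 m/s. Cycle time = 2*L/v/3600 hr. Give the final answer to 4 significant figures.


cycle_time = 2 * 2928.9760 / 3.0300 / 3600 = 0.537033 hr
life = 270119 * 0.537033 = 145100 hours


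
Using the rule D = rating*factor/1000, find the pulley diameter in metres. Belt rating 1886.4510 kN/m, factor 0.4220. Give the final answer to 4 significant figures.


D = 1886.4510 * 0.4220 / 1000
D = 0.7961 m


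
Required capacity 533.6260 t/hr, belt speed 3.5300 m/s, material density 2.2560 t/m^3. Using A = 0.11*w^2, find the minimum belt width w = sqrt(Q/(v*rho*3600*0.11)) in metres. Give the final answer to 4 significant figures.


A_req = 533.6260 / (3.5300 * 2.2560 * 3600) = 0.0186132 m^2
w = sqrt(0.0186132 / 0.11)
w = 0.4114 m


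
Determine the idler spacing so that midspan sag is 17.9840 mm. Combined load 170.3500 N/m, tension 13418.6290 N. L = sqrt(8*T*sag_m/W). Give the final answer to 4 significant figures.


sag = 17.9840/1000 = 0.017984 m
L = sqrt(8 * 13418.6290 * 0.017984 / 170.3500)
L = 3.366 m


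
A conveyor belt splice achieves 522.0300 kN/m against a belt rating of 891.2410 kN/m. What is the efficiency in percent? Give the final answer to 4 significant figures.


Eff = 522.0300 / 891.2410 * 100
Eff = 58.57 %


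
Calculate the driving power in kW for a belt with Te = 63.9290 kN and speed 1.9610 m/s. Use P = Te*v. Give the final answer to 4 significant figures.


P = Te * v = 63.9290 * 1.9610
P = 125.4 kW


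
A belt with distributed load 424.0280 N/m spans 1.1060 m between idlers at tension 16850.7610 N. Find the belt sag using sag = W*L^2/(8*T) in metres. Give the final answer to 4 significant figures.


sag = 424.0280 * 1.1060^2 / (8 * 16850.7610)
sag = 0.003848 m


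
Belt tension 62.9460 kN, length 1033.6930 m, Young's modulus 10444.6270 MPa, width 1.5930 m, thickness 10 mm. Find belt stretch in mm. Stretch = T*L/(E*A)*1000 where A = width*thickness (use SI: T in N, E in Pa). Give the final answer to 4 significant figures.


A = 1.5930 * 0.01 = 0.01593 m^2
Stretch = 62.9460*1000 * 1033.6930 / (10444.6270e6 * 0.01593) * 1000
Stretch = 391.1 mm


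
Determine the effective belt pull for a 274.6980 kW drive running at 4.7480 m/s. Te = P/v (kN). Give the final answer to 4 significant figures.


Te = P / v = 274.6980 / 4.7480
Te = 57.86 kN


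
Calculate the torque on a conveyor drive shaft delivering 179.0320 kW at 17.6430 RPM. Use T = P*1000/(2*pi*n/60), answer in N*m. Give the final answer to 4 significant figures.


omega = 2*pi*17.6430/60 = 1.84757 rad/s
T = 179.0320*1000 / 1.84757
T = 96900 N*m


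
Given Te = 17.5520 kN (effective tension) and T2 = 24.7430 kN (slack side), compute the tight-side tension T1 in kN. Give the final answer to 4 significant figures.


T1 = Te + T2 = 17.5520 + 24.7430
T1 = 42.30 kN


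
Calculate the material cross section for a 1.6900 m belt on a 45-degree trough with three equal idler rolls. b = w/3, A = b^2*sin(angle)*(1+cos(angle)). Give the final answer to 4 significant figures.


b = 1.6900/3 = 0.563333 m
A = 0.563333^2 * sin(45 deg) * (1 + cos(45 deg))
A = 0.3831 m^2


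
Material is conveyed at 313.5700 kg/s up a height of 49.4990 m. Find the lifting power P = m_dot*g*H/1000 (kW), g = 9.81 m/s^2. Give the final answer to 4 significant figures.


P = 313.5700 * 9.81 * 49.4990 / 1000
P = 152.3 kW


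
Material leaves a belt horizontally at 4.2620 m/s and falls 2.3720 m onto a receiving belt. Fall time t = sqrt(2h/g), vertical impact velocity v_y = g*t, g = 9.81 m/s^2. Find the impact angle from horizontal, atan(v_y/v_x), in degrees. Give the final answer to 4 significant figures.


t = sqrt(2*2.3720/9.81) = 0.695405 s
v_y = 9.81 * 0.695405 = 6.82192 m/s
angle = atan(6.82192 / 4.2620) = 58.00 deg
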